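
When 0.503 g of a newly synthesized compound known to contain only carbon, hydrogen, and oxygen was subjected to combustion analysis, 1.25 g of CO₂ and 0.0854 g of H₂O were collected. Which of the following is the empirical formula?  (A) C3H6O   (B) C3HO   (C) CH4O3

mol C = 1.25 g CO₂ ÷ 44.009 g/mol = 0.02840 mol
mol H = 2 × 0.0854 g H₂O ÷ 18.015 g/mol = 0.009481 mol
mass O = 0.503 − (0.3412 + 0.009557) = 0.1523 g → mol O = 0.1523 ÷ 15.999 = 0.009519 mol
Divide by the smallest (0.009481 mol): C 2.996, H 1.000, O 1.004

(B) C3HO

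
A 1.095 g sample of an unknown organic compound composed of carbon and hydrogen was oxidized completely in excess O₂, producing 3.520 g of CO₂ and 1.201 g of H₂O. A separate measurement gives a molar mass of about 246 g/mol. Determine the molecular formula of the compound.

mol C = 3.520 g CO₂ ÷ 44.009 g/mol = 0.079984 mol
mol H = 2 × 1.201 g H₂O ÷ 18.015 g/mol = 0.13333 mol
Divide by the smallest (0.079984 mol): C 1.000, H 1.667
Multiplying each by 3 gives whole numbers: C 3.00, H 5.00
Empirical formula: C3H5
Empirical-formula mass = 41.07 g/mol; 246 ÷ 41.07 ≈ 6, so the molecular formula is C18H30.

C18H30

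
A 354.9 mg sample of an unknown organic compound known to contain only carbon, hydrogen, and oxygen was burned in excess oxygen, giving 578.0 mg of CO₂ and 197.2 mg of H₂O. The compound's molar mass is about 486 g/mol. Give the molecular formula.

mol C = 0.5780 g CO₂ ÷ 44.009 g/mol = 0.013134 mol
mol H = 2 × 0.1972 g H₂O ÷ 18.015 g/mol = 0.021893 mol
mass O = 0.3549 − (0.15775 + 0.022068) = 0.17508 g → mol O = 0.17508 ÷ 15.999 = 0.010943 mol
Divide by the smallest (0.010943 mol): C 1.200, H 2.001, O 1.000
Multiplying each by 5 gives whole numbers: C 6.00, H 10.00, O 5.00
Empirical formula: C6H10O5
Empirical-formula mass = 162.14 g/mol; 486 ÷ 162.14 ≈ 3, so the molecular formula is C18H30O15.

C18H30O15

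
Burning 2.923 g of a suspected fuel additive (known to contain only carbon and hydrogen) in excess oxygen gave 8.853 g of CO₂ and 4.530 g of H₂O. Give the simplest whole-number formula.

mol C = 8.853 g CO₂ ÷ 44.009 g/mol = 0.20116 mol
mol H = 2 × 4.530 g H₂O ÷ 18.015 g/mol = 0.50291 mol
Divide by the smallest (0.20116 mol): C 1.000, H 2.500
Multiplying each by 2 gives whole numbers: C 2.00, H 5.00

C2H5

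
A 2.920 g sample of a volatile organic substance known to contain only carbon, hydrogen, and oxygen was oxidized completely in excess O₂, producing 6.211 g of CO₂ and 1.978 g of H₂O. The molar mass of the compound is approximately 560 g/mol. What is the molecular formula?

mol C = 6.211 g CO₂ ÷ 44.009 g/mol = 0.14113 mol
mol H = 2 × 1.978 g H₂O ÷ 18.015 g/mol = 0.21959 mol
mass O = 2.920 − (1.6951 + 0.22135) = 1.0035 g → mol O = 1.0035 ÷ 15.999 = 0.062725 mol
Divide by the smallest (0.062725 mol): C 2.250, H 3.501, O 1.000
Multiplying each by 4 gives whole numbers: C 9.00, H 14.00, O 4.00
Empirical formula: C9H14O4
Empirical-formula mass = 186.21 g/mol; 560 ÷ 186.21 ≈ 3, so the molecular formula is C27H42O12.

C27H42O12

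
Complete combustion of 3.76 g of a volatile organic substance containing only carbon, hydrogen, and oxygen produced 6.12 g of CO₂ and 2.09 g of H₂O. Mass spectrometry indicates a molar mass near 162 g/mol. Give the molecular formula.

mol C = 6.12 g CO₂ ÷ 44.009 g/mol = 0.1391 mol
mol H = 2 × 2.09 g H₂O ÷ 18.015 g/mol = 0.2320 mol
mass O = 3.76 − (1.670 + 0.2339) = 1.856 g → mol O = 1.856 ÷ 15.999 = 0.1160 mol
Divide by the smallest (0.1160 mol): C 1.199, H 2.000, O 1.000
Multiplying each by 5 gives whole numbers: C 5.99, H 10.00, O 5.00
Empirical formula: C6H10O5
Empirical-formula mass = 162.14 g/mol; 162 ÷ 162.14 ≈ 1, so the molecular formula is C6H10O5.

C6H10O5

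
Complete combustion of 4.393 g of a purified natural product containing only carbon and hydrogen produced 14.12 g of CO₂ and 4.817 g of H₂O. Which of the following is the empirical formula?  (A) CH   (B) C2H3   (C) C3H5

mol C = 14.12 g CO₂ ÷ 44.009 g/mol = 0.32084 mol
mol H = 2 × 4.817 g H₂O ÷ 18.015 g/mol = 0.53478 mol
Divide by the smallest (0.32084 mol): C 1.000, H 1.667
Multiplying each by 3 gives whole numbers: C 3.00, H 5.00

(C) C3H5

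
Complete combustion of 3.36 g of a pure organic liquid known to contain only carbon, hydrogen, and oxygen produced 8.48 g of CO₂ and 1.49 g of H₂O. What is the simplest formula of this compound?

C7H6O2

mol C = 8.48 g CO₂ ÷ 44.009 g/mol = 0.1927 mol
mol H = 2 × 1.49 g H₂O ÷ 18.015 g/mol = 0.1654 mol
mass O = 3.36 − (2.314 + 0.1667) = 0.8789 g → mol O = 0.8789 ÷ 15.999 = 0.05493 mol
Divide by the smallest (0.05493 mol): C 3.508, H 3.011, O 1.000
Multiplying each by 2 gives whole numbers: C 7.02, H 6.02, O 2.00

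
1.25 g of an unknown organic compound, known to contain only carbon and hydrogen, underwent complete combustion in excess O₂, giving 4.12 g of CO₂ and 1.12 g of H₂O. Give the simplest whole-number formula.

C3H4

mol C = 4.12 g CO₂ ÷ 44.009 g/mol = 0.09362 mol
mol H = 2 × 1.12 g H₂O ÷ 18.015 g/mol = 0.1243 mol
Divide by the smallest (0.09362 mol): C 1.000, H 1.328
Multiplying each by 3 gives whole numbers: C 3.00, H 3.98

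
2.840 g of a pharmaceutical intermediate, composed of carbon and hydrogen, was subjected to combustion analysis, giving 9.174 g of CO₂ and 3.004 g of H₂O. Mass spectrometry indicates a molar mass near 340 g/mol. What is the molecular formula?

C25H40

mol C = 9.174 g CO₂ ÷ 44.009 g/mol = 0.20846 mol
mol H = 2 × 3.004 g H₂O ÷ 18.015 g/mol = 0.33350 mol
Divide by the smallest (0.20846 mol): C 1.000, H 1.600
Multiplying each by 5 gives whole numbers: C 5.00, H 8.00
Empirical formula: C5H8
Empirical-formula mass = 68.12 g/mol; 340 ÷ 68.12 ≈ 5, so the molecular formula is C25H40.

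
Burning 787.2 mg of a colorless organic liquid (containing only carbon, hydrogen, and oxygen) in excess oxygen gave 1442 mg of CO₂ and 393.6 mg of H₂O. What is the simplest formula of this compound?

C3H4O2

mol C = 1.442 g CO₂ ÷ 44.009 g/mol = 0.032766 mol
mol H = 2 × 0.3936 g H₂O ÷ 18.015 g/mol = 0.043697 mol
mass O = 0.7872 − (0.39355 + 0.044046) = 0.34960 g → mol O = 0.34960 ÷ 15.999 = 0.021851 mol
Divide by the smallest (0.021851 mol): C 1.499, H 2.000, O 1.000
Multiplying each by 2 gives whole numbers: C 3.00, H 4.00, O 2.00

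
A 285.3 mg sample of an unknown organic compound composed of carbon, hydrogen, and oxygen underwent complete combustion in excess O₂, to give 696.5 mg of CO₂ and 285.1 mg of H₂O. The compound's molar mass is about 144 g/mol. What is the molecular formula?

mol C = 0.6965 g CO₂ ÷ 44.009 g/mol = 0.015826 mol
mol H = 2 × 0.2851 g H₂O ÷ 18.015 g/mol = 0.031651 mol
mass O = 0.2853 − (0.19009 + 0.031905) = 0.063306 g → mol O = 0.063306 ÷ 15.999 = 0.0039568 mol
Divide by the smallest (0.0039568 mol): C 4.000, H 7.999, O 1.000
Empirical formula: C4H8O
Empirical-formula mass = 72.11 g/mol; 144 ÷ 72.11 ≈ 2, so the molecular formula is C8H16O2.

C8H16O2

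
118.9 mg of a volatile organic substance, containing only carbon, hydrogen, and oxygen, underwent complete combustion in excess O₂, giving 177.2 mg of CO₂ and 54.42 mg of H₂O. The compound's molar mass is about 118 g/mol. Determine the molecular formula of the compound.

mol C = 0.1772 g CO₂ ÷ 44.009 g/mol = 0.0040264 mol
mol H = 2 × 0.05442 g H₂O ÷ 18.015 g/mol = 0.0060416 mol
mass O = 0.1189 − (0.048362 + 0.0060900) = 0.064448 g → mol O = 0.064448 ÷ 15.999 = 0.0040283 mol
Divide by the smallest (0.0040264 mol): C 1.000, H 1.500, O 1.000
Multiplying each by 2 gives whole numbers: C 2.00, H 3.00, O 2.00
Empirical formula: C2H3O2
Empirical-formula mass = 59.04 g/mol; 118 ÷ 59.04 ≈ 2, so the molecular formula is C4H6O4.

C4H6O4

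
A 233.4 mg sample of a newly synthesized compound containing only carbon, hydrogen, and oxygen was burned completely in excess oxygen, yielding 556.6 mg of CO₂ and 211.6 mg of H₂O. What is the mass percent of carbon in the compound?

65.08%

mol C = 0.5566 g CO₂ ÷ 44.009 g/mol = 0.012647 mol
mol H = 2 × 0.2116 g H₂O ÷ 18.015 g/mol = 0.023492 mol
mass O = 0.2334 − (0.15191 + 0.023679) = 0.057812 g → mol O = 0.057812 ÷ 15.999 = 0.0036135 mol
mass % C = 0.15191 g ÷ 0.2334 g × 100%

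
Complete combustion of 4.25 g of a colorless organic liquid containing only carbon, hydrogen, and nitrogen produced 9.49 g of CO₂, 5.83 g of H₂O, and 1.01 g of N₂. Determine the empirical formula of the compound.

mol C = 9.49 g CO₂ ÷ 44.009 g/mol = 0.2156 mol
mol H = 2 × 5.83 g H₂O ÷ 18.015 g/mol = 0.6472 mol
mol N = 2 × 1.01 g N₂ ÷ 28.014 g/mol = 0.07211 mol
Divide by the smallest (0.07211 mol): C 2.991, H 8.976, N 1.000

C3H9N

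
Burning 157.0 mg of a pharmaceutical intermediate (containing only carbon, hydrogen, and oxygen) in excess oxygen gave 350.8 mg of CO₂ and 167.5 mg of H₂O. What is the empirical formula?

mol C = 0.3508 g CO₂ ÷ 44.009 g/mol = 0.0079711 mol
mol H = 2 × 0.1675 g H₂O ÷ 18.015 g/mol = 0.018596 mol
mass O = 0.1570 − (0.095741 + 0.018744) = 0.042515 g → mol O = 0.042515 ÷ 15.999 = 0.0026573 mol
Divide by the smallest (0.0026573 mol): C 3.000, H 6.998, O 1.000

C3H7O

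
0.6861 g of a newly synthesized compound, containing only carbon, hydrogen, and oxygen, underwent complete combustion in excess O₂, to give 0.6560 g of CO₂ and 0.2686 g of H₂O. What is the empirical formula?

CH2O2

mol C = 0.6560 g CO₂ ÷ 44.009 g/mol = 0.014906 mol
mol H = 2 × 0.2686 g H₂O ÷ 18.015 g/mol = 0.029820 mol
mass O = 0.6861 − (0.17904 + 0.030058) = 0.47701 g → mol O = 0.47701 ÷ 15.999 = 0.029815 mol
Divide by the smallest (0.014906 mol): C 1.000, H 2.001, O 2.000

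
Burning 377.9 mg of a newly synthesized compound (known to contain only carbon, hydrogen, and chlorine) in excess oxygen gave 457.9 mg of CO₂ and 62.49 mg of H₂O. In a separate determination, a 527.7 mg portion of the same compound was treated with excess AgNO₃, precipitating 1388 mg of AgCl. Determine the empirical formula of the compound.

C3H2Cl2

mol C = 0.4579 g CO₂ ÷ 44.009 g/mol = 0.010405 mol
mol H = 2 × 0.06249 g H₂O ÷ 18.015 g/mol = 0.0069376 mol
From the AgCl data: mol Cl per gram of compound = (1.388 ÷ 143.318) ÷ 0.5277 = 0.018353 mol/g, so in the 0.3779 g combustion sample mol Cl = 0.0069355 mol
Divide by the smallest (0.0069355 mol): C 1.500, H 1.000, Cl 1.000
Multiplying each by 2 gives whole numbers: C 3.00, H 2.00, Cl 2.00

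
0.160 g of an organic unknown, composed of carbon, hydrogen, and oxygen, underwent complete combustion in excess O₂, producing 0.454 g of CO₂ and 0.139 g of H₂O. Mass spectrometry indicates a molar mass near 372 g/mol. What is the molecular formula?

C24H36O3

mol C = 0.454 g CO₂ ÷ 44.009 g/mol = 0.01032 mol
mol H = 2 × 0.139 g H₂O ÷ 18.015 g/mol = 0.01543 mol
mass O = 0.160 − (0.1239 + 0.01556) = 0.02054 g → mol O = 0.02054 ÷ 15.999 = 0.001284 mol
Divide by the smallest (0.001284 mol): C 8.036, H 12.021, O 1.000
Empirical formula: C8H12O
Empirical-formula mass = 124.18 g/mol; 372 ÷ 124.18 ≈ 3, so the molecular formula is C24H36O3.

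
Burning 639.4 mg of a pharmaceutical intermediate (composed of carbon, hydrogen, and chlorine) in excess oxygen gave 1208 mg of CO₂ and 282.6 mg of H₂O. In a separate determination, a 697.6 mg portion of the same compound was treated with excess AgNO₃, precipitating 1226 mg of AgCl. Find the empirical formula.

mol C = 1.208 g CO₂ ÷ 44.009 g/mol = 0.027449 mol
mol H = 2 × 0.2826 g H₂O ÷ 18.015 g/mol = 0.031374 mol
From the AgCl data: mol Cl per gram of compound = (1.226 ÷ 143.318) ÷ 0.6976 = 0.012263 mol/g, so in the 0.6394 g combustion sample mol Cl = 0.0078407 mol
Divide by the smallest (0.0078407 mol): C 3.501, H 4.001, Cl 1.000
Multiplying each by 2 gives whole numbers: C 7.00, H 8.00, Cl 2.00

C7H8Cl2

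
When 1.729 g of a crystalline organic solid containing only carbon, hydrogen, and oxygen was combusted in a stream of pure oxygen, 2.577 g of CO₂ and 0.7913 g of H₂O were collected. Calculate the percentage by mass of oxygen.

54.20%

mol C = 2.577 g CO₂ ÷ 44.009 g/mol = 0.058556 mol
mol H = 2 × 0.7913 g H₂O ÷ 18.015 g/mol = 0.087849 mol
mass O = 1.729 − (0.70332 + 0.088552) = 0.93713 g → mol O = 0.93713 ÷ 15.999 = 0.058574 mol
mass % O = 0.93713 g ÷ 1.729 g × 100%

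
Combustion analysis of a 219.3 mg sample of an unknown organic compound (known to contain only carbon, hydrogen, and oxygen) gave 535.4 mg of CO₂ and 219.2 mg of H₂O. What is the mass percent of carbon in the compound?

mol C = 0.5354 g CO₂ ÷ 44.009 g/mol = 0.012166 mol
mol H = 2 × 0.2192 g H₂O ÷ 18.015 g/mol = 0.024335 mol
mass O = 0.2193 − (0.14612 + 0.024530) = 0.048648 g → mol O = 0.048648 ÷ 15.999 = 0.0030407 mol
mass % C = 0.14612 g ÷ 0.2193 g × 100%

66.63%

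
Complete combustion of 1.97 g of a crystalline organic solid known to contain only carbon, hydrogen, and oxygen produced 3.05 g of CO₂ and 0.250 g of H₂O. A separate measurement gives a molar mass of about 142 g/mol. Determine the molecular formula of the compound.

C5H2O5

mol C = 3.05 g CO₂ ÷ 44.009 g/mol = 0.06930 mol
mol H = 2 × 0.250 g H₂O ÷ 18.015 g/mol = 0.02775 mol
mass O = 1.97 − (0.8324 + 0.02798) = 1.110 g → mol O = 1.110 ÷ 15.999 = 0.06936 mol
Divide by the smallest (0.02775 mol): C 2.497, H 1.000, O 2.499
Multiplying each by 2 gives whole numbers: C 4.99, H 2.00, O 5.00
Empirical formula: C5H2O5
Empirical-formula mass = 142.07 g/mol; 142 ÷ 142.07 ≈ 1, so the molecular formula is C5H2O5.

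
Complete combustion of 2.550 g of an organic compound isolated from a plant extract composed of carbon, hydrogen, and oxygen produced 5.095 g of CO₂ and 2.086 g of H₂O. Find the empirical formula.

mol C = 5.095 g CO₂ ÷ 44.009 g/mol = 0.11577 mol
mol H = 2 × 2.086 g H₂O ÷ 18.015 g/mol = 0.23158 mol
mass O = 2.550 − (1.3905 + 0.23344) = 0.92603 g → mol O = 0.92603 ÷ 15.999 = 0.057880 mol
Divide by the smallest (0.057880 mol): C 2.000, H 4.001, O 1.000

C2H4O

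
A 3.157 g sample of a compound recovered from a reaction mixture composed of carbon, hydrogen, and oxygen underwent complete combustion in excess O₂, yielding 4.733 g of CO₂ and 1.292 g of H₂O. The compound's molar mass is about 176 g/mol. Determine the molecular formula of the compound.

C6H8O6

mol C = 4.733 g CO₂ ÷ 44.009 g/mol = 0.10755 mol
mol H = 2 × 1.292 g H₂O ÷ 18.015 g/mol = 0.14344 mol
mass O = 3.157 − (1.2917 + 0.14458) = 1.7207 g → mol O = 1.7207 ÷ 15.999 = 0.10755 mol
Divide by the smallest (0.10755 mol): C 1.000, H 1.334, O 1.000
Multiplying each by 3 gives whole numbers: C 3.00, H 4.00, O 3.00
Empirical formula: C3H4O3
Empirical-formula mass = 88.06 g/mol; 176 ÷ 88.06 ≈ 2, so the molecular formula is C6H8O6.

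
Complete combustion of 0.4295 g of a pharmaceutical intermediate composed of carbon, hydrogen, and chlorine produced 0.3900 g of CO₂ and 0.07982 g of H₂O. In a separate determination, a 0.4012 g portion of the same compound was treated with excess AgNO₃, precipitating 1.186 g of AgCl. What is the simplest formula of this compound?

mol C = 0.3900 g CO₂ ÷ 44.009 g/mol = 0.0088618 mol
mol H = 2 × 0.07982 g H₂O ÷ 18.015 g/mol = 0.0088615 mol
From the AgCl data: mol Cl per gram of compound = (1.186 ÷ 143.318) ÷ 0.4012 = 0.020626 mol/g, so in the 0.4295 g combustion sample mol Cl = 0.0088590 mol
Divide by the smallest (0.0088590 mol): C 1.000, H 1.000, Cl 1.000

CHCl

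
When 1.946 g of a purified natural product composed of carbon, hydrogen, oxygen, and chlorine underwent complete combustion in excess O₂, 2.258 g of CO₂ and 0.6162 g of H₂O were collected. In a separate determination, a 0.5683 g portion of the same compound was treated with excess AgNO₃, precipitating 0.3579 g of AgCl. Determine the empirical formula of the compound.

C6H8ClO7

mol C = 2.258 g CO₂ ÷ 44.009 g/mol = 0.051308 mol
mol H = 2 × 0.6162 g H₂O ÷ 18.015 g/mol = 0.068410 mol
From the AgCl data: mol Cl per gram of compound = (0.3579 ÷ 143.318) ÷ 0.5683 = 0.0043942 mol/g, so in the 1.946 g combustion sample mol Cl = 0.0085512 mol
mass O = 1.946 − (0.61626 + 0.068957 + 0.30314) = 0.95765 g → mol O = 0.95765 ÷ 15.999 = 0.059857 mol
Divide by the smallest (0.0085512 mol): C 6.000, H 8.000, Cl 1.000, O 7.000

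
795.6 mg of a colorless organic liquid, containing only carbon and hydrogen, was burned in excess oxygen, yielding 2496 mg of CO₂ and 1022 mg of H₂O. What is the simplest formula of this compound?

mol C = 2.496 g CO₂ ÷ 44.009 g/mol = 0.056716 mol
mol H = 2 × 1.022 g H₂O ÷ 18.015 g/mol = 0.11346 mol
Divide by the smallest (0.056716 mol): C 1.000, H 2.001

CH2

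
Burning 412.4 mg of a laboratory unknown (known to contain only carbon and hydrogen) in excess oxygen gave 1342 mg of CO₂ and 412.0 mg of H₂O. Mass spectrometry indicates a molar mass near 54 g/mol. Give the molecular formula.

C4H6

mol C = 1.342 g CO₂ ÷ 44.009 g/mol = 0.030494 mol
mol H = 2 × 0.4120 g H₂O ÷ 18.015 g/mol = 0.045740 mol
Divide by the smallest (0.030494 mol): C 1.000, H 1.500
Multiplying each by 2 gives whole numbers: C 2.00, H 3.00
Empirical formula: C2H3
Empirical-formula mass = 27.05 g/mol; 54 ÷ 27.05 ≈ 2, so the molecular formula is C4H6.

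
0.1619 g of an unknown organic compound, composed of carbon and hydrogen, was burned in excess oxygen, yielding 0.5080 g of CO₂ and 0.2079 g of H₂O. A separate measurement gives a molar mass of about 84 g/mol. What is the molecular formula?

C6H12

mol C = 0.5080 g CO₂ ÷ 44.009 g/mol = 0.011543 mol
mol H = 2 × 0.2079 g H₂O ÷ 18.015 g/mol = 0.023081 mol
Divide by the smallest (0.011543 mol): C 1.000, H 2.000
Empirical formula: CH2
Empirical-formula mass = 14.03 g/mol; 84 ÷ 14.03 ≈ 6, so the molecular formula is C6H12.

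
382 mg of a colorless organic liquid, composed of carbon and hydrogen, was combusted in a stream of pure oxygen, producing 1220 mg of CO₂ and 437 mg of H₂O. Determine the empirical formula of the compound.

mol C = 1.22 g CO₂ ÷ 44.009 g/mol = 0.02772 mol
mol H = 2 × 0.437 g H₂O ÷ 18.015 g/mol = 0.04852 mol
Divide by the smallest (0.02772 mol): C 1.000, H 1.750
Multiplying each by 4 gives whole numbers: C 4.00, H 7.00

C4H7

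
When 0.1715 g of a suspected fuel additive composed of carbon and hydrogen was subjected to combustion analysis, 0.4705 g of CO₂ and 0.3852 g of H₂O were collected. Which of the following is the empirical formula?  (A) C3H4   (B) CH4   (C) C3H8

(B) CH4

mol C = 0.4705 g CO₂ ÷ 44.009 g/mol = 0.010691 mol
mol H = 2 × 0.3852 g H₂O ÷ 18.015 g/mol = 0.042764 mol
Divide by the smallest (0.010691 mol): C 1.000, H 4.000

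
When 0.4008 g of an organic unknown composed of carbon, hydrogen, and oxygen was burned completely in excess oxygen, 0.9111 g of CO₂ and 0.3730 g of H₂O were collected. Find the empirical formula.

C3H6O

mol C = 0.9111 g CO₂ ÷ 44.009 g/mol = 0.020703 mol
mol H = 2 × 0.3730 g H₂O ÷ 18.015 g/mol = 0.041410 mol
mass O = 0.4008 − (0.24866 + 0.041741) = 0.11040 g → mol O = 0.11040 ÷ 15.999 = 0.0069004 mol
Divide by the smallest (0.0069004 mol): C 3.000, H 6.001, O 1.000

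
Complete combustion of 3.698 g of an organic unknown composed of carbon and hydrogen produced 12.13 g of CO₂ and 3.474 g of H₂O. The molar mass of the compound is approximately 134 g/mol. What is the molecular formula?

C10H14

mol C = 12.13 g CO₂ ÷ 44.009 g/mol = 0.27563 mol
mol H = 2 × 3.474 g H₂O ÷ 18.015 g/mol = 0.38568 mol
Divide by the smallest (0.27563 mol): C 1.000, H 1.399
Multiplying each by 5 gives whole numbers: C 5.00, H 7.00
Empirical formula: C5H7
Empirical-formula mass = 67.11 g/mol; 134 ÷ 67.11 ≈ 2, so the molecular formula is C10H14.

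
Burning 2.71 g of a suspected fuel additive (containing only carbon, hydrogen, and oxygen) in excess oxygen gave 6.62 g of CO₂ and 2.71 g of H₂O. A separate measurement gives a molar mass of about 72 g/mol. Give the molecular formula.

mol C = 6.62 g CO₂ ÷ 44.009 g/mol = 0.1504 mol
mol H = 2 × 2.71 g H₂O ÷ 18.015 g/mol = 0.3009 mol
mass O = 2.71 − (1.807 + 0.3033) = 0.6000 g → mol O = 0.6000 ÷ 15.999 = 0.03750 mol
Divide by the smallest (0.03750 mol): C 4.011, H 8.023, O 1.000
Empirical formula: C4H8O
Empirical-formula mass = 72.11 g/mol; 72 ÷ 72.11 ≈ 1, so the molecular formula is C4H8O.

C4H8O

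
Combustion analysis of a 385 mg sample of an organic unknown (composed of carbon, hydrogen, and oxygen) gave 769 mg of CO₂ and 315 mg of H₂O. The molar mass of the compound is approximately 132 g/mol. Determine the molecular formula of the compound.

C6H12O3

mol C = 0.769 g CO₂ ÷ 44.009 g/mol = 0.01747 mol
mol H = 2 × 0.315 g H₂O ÷ 18.015 g/mol = 0.03497 mol
mass O = 0.385 − (0.2099 + 0.03525) = 0.1399 g → mol O = 0.1399 ÷ 15.999 = 0.008743 mol
Divide by the smallest (0.008743 mol): C 1.999, H 4.000, O 1.000
Empirical formula: C2H4O
Empirical-formula mass = 44.05 g/mol; 132 ÷ 44.05 ≈ 3, so the molecular formula is C6H12O3.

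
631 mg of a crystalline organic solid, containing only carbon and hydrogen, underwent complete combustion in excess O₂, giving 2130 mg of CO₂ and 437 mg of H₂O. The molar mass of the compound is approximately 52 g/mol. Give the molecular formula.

mol C = 2.13 g CO₂ ÷ 44.009 g/mol = 0.04840 mol
mol H = 2 × 0.437 g H₂O ÷ 18.015 g/mol = 0.04852 mol
Divide by the smallest (0.04840 mol): C 1.000, H 1.002
Empirical formula: CH
Empirical-formula mass = 13.02 g/mol; 52 ÷ 13.02 ≈ 4, so the molecular formula is C4H4.

C4H4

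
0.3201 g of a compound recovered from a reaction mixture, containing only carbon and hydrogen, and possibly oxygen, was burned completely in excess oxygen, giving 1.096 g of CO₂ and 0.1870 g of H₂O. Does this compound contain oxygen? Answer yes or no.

mol C = 1.096 g CO₂ ÷ 44.009 g/mol = 0.024904 mol
mol H = 2 × 0.1870 g H₂O ÷ 18.015 g/mol = 0.020760 mol
C and H together account for 0.32005 g — essentially the entire 0.3201 g sample — so the compound contains no oxygen.

no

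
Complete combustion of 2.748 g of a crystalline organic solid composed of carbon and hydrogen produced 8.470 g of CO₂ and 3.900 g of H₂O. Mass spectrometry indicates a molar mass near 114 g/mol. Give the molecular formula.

C8H18

mol C = 8.470 g CO₂ ÷ 44.009 g/mol = 0.19246 mol
mol H = 2 × 3.900 g H₂O ÷ 18.015 g/mol = 0.43297 mol
Divide by the smallest (0.19246 mol): C 1.000, H 2.250
Multiplying each by 4 gives whole numbers: C 4.00, H 9.00
Empirical formula: C4H9
Empirical-formula mass = 57.12 g/mol; 114 ÷ 57.12 ≈ 2, so the molecular formula is C8H18.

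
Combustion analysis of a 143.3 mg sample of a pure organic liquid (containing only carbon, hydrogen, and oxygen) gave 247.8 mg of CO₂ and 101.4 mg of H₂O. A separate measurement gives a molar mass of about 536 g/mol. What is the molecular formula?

mol C = 0.2478 g CO₂ ÷ 44.009 g/mol = 0.0056307 mol
mol H = 2 × 0.1014 g H₂O ÷ 18.015 g/mol = 0.011257 mol
mass O = 0.1433 − (0.067630 + 0.011347) = 0.064323 g → mol O = 0.064323 ÷ 15.999 = 0.0040204 mol
Divide by the smallest (0.0040204 mol): C 1.401, H 2.800, O 1.000
Multiplying each by 5 gives whole numbers: C 7.00, H 14.00, O 5.00
Empirical formula: C7H14O5
Empirical-formula mass = 178.18 g/mol; 536 ÷ 178.18 ≈ 3, so the molecular formula is C21H42O15.

C21H42O15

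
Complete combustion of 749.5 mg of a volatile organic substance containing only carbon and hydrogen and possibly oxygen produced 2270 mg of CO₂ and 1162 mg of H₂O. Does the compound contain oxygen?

no

mol C = 2.270 g CO₂ ÷ 44.009 g/mol = 0.051580 mol
mol H = 2 × 1.162 g H₂O ÷ 18.015 g/mol = 0.12900 mol
C and H together account for 0.74957 g — essentially the entire 0.7495 g sample — so the compound contains no oxygen.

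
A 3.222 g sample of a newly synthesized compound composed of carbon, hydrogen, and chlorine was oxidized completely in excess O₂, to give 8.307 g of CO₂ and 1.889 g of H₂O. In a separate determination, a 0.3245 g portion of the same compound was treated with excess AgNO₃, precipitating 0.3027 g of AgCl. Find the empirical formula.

mol C = 8.307 g CO₂ ÷ 44.009 g/mol = 0.18876 mol
mol H = 2 × 1.889 g H₂O ÷ 18.015 g/mol = 0.20971 mol
From the AgCl data: mol Cl per gram of compound = (0.3027 ÷ 143.318) ÷ 0.3245 = 0.0065087 mol/g, so in the 3.222 g combustion sample mol Cl = 0.020971 mol
Divide by the smallest (0.020971 mol): C 9.001, H 10.000, Cl 1.000

C9H10Cl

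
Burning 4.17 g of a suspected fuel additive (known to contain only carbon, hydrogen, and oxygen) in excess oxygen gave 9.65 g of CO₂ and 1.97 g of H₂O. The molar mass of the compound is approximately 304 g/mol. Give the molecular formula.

mol C = 9.65 g CO₂ ÷ 44.009 g/mol = 0.2193 mol
mol H = 2 × 1.97 g H₂O ÷ 18.015 g/mol = 0.2187 mol
mass O = 4.17 − (2.634 + 0.2205) = 1.316 g → mol O = 1.316 ÷ 15.999 = 0.08225 mol
Divide by the smallest (0.08225 mol): C 2.666, H 2.659, O 1.000
Multiplying each by 3 gives whole numbers: C 8.00, H 7.98, O 3.00
Empirical formula: C8H8O3
Empirical-formula mass = 152.15 g/mol; 304 ÷ 152.15 ≈ 2, so the molecular formula is C16H16O6.

C16H16O6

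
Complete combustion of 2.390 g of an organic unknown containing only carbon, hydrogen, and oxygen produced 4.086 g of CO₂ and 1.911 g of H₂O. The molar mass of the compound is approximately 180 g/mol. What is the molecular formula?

mol C = 4.086 g CO₂ ÷ 44.009 g/mol = 0.092845 mol
mol H = 2 × 1.911 g H₂O ÷ 18.015 g/mol = 0.21216 mol
mass O = 2.390 − (1.1152 + 0.21385) = 1.0610 g → mol O = 1.0610 ÷ 15.999 = 0.066316 mol
Divide by the smallest (0.066316 mol): C 1.400, H 3.199, O 1.000
Multiplying each by 5 gives whole numbers: C 7.00, H 16.00, O 5.00
Empirical formula: C7H16O5
Empirical-formula mass = 180.20 g/mol; 180 ÷ 180.20 ≈ 1, so the molecular formula is C7H16O5.

C7H16O5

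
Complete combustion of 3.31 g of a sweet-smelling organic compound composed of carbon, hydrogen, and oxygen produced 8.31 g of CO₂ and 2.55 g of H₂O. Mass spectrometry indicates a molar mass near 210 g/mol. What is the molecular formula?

C12H18O3

mol C = 8.31 g CO₂ ÷ 44.009 g/mol = 0.1888 mol
mol H = 2 × 2.55 g H₂O ÷ 18.015 g/mol = 0.2831 mol
mass O = 3.31 − (2.268 + 0.2854) = 0.7567 g → mol O = 0.7567 ÷ 15.999 = 0.04729 mol
Divide by the smallest (0.04729 mol): C 3.993, H 5.986, O 1.000
Empirical formula: C4H6O
Empirical-formula mass = 70.09 g/mol; 210 ÷ 70.09 ≈ 3, so the molecular formula is C12H18O3.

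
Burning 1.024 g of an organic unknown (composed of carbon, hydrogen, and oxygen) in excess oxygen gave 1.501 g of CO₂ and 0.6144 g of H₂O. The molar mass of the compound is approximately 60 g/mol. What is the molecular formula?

mol C = 1.501 g CO₂ ÷ 44.009 g/mol = 0.034107 mol
mol H = 2 × 0.6144 g H₂O ÷ 18.015 g/mol = 0.068210 mol
mass O = 1.024 − (0.40966 + 0.068756) = 0.54559 g → mol O = 0.54559 ÷ 15.999 = 0.034101 mol
Divide by the smallest (0.034101 mol): C 1.000, H 2.000, O 1.000
Empirical formula: CH2O
Empirical-formula mass = 30.03 g/mol; 60 ÷ 30.03 ≈ 2, so the molecular formula is C2H4O2.

C2H4O2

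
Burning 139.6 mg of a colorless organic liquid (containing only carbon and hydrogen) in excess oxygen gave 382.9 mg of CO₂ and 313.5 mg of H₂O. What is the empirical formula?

mol C = 0.3829 g CO₂ ÷ 44.009 g/mol = 0.0087005 mol
mol H = 2 × 0.3135 g H₂O ÷ 18.015 g/mol = 0.034804 mol
Divide by the smallest (0.0087005 mol): C 1.000, H 4.000

CH4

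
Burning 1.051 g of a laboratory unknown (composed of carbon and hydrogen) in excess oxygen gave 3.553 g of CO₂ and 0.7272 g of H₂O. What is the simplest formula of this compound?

CH

mol C = 3.553 g CO₂ ÷ 44.009 g/mol = 0.080733 mol
mol H = 2 × 0.7272 g H₂O ÷ 18.015 g/mol = 0.080733 mol
Divide by the smallest (0.080733 mol): C 1.000, H 1.000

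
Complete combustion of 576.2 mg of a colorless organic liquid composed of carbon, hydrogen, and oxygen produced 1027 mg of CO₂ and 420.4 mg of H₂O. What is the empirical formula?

C3H6O2

mol C = 1.027 g CO₂ ÷ 44.009 g/mol = 0.023336 mol
mol H = 2 × 0.4204 g H₂O ÷ 18.015 g/mol = 0.046672 mol
mass O = 0.5762 − (0.28029 + 0.047046) = 0.24886 g → mol O = 0.24886 ÷ 15.999 = 0.015555 mol
Divide by the smallest (0.015555 mol): C 1.500, H 3.000, O 1.000
Multiplying each by 2 gives whole numbers: C 3.00, H 6.00, O 2.00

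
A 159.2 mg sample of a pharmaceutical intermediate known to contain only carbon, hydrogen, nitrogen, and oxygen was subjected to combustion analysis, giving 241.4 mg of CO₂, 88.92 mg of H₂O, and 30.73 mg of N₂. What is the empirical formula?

C5H9N2O3

mol C = 0.2414 g CO₂ ÷ 44.009 g/mol = 0.0054852 mol
mol H = 2 × 0.08892 g H₂O ÷ 18.015 g/mol = 0.0098718 mol
mol N = 2 × 0.03073 g N₂ ÷ 28.014 g/mol = 0.0021939 mol
mass O = 0.1592 − (0.065883 + 0.0099507 + 0.030730) = 0.052636 g → mol O = 0.052636 ÷ 15.999 = 0.0032900 mol
Divide by the smallest (0.0021939 mol): C 2.500, H 4.500, N 1.000, O 1.500
Multiplying each by 2 gives whole numbers: C 5.00, H 9.00, N 2.00, O 3.00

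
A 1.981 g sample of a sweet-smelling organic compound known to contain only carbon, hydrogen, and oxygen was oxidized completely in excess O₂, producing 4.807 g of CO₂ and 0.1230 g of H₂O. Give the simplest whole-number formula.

C8HO3

mol C = 4.807 g CO₂ ÷ 44.009 g/mol = 0.10923 mol
mol H = 2 × 0.1230 g H₂O ÷ 18.015 g/mol = 0.013655 mol
mass O = 1.981 − (1.3119 + 0.013765) = 0.65530 g → mol O = 0.65530 ÷ 15.999 = 0.040959 mol
Divide by the smallest (0.013655 mol): C 7.999, H 1.000, O 2.999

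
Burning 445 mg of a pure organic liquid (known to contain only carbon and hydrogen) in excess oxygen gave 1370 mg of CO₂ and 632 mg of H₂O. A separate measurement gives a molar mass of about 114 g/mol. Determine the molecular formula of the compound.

mol C = 1.37 g CO₂ ÷ 44.009 g/mol = 0.03113 mol
mol H = 2 × 0.632 g H₂O ÷ 18.015 g/mol = 0.07016 mol
Divide by the smallest (0.03113 mol): C 1.000, H 2.254
Multiplying each by 4 gives whole numbers: C 4.00, H 9.02
Empirical formula: C4H9
Empirical-formula mass = 57.12 g/mol; 114 ÷ 57.12 ≈ 2, so the molecular formula is C8H18.

C8H18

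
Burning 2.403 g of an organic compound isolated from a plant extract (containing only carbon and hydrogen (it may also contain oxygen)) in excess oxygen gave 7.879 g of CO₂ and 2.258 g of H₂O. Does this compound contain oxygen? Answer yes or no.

mol C = 7.879 g CO₂ ÷ 44.009 g/mol = 0.17903 mol
mol H = 2 × 2.258 g H₂O ÷ 18.015 g/mol = 0.25068 mol
C and H together account for 2.4030 g — essentially the entire 2.403 g sample — so the compound contains no oxygen.

no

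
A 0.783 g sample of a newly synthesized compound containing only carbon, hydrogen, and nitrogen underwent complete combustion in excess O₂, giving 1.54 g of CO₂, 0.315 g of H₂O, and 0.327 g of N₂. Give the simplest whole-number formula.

C3H3N2

mol C = 1.54 g CO₂ ÷ 44.009 g/mol = 0.03499 mol
mol H = 2 × 0.315 g H₂O ÷ 18.015 g/mol = 0.03497 mol
mol N = 2 × 0.327 g N₂ ÷ 28.014 g/mol = 0.02335 mol
Divide by the smallest (0.02335 mol): C 1.499, H 1.498, N 1.000
Multiplying each by 2 gives whole numbers: C 3.00, H 3.00, N 2.00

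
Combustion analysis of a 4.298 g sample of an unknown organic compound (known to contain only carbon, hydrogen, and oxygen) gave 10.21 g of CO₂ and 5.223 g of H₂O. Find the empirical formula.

C4H10O

mol C = 10.21 g CO₂ ÷ 44.009 g/mol = 0.23200 mol
mol H = 2 × 5.223 g H₂O ÷ 18.015 g/mol = 0.57985 mol
mass O = 4.298 − (2.7865 + 0.58449) = 0.92698 g → mol O = 0.92698 ÷ 15.999 = 0.057940 mol
Divide by the smallest (0.057940 mol): C 4.004, H 10.008, O 1.000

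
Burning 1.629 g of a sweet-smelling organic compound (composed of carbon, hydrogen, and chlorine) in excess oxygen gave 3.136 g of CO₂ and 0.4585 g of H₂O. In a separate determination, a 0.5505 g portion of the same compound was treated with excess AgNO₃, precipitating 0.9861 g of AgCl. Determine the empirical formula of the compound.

C7H5Cl2

mol C = 3.136 g CO₂ ÷ 44.009 g/mol = 0.071258 mol
mol H = 2 × 0.4585 g H₂O ÷ 18.015 g/mol = 0.050902 mol
From the AgCl data: mol Cl per gram of compound = (0.9861 ÷ 143.318) ÷ 0.5505 = 0.012499 mol/g, so in the 1.629 g combustion sample mol Cl = 0.020360 mol
Divide by the smallest (0.020360 mol): C 3.500, H 2.500, Cl 1.000
Multiplying each by 2 gives whole numbers: C 7.00, H 5.00, Cl 2.00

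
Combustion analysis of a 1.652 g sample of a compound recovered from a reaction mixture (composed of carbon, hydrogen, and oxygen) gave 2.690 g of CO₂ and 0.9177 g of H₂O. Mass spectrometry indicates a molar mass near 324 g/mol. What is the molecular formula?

C12H20O10

mol C = 2.690 g CO₂ ÷ 44.009 g/mol = 0.061124 mol
mol H = 2 × 0.9177 g H₂O ÷ 18.015 g/mol = 0.10188 mol
mass O = 1.652 − (0.73416 + 0.10270) = 0.81514 g → mol O = 0.81514 ÷ 15.999 = 0.050950 mol
Divide by the smallest (0.050950 mol): C 1.200, H 2.000, O 1.000
Multiplying each by 5 gives whole numbers: C 6.00, H 10.00, O 5.00
Empirical formula: C6H10O5
Empirical-formula mass = 162.14 g/mol; 324 ÷ 162.14 ≈ 2, so the molecular formula is C12H20O10.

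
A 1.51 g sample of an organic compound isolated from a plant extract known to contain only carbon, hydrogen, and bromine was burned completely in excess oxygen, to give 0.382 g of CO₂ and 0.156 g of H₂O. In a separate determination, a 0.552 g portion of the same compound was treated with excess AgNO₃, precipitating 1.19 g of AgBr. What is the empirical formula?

mol C = 0.382 g CO₂ ÷ 44.009 g/mol = 0.008680 mol
mol H = 2 × 0.156 g H₂O ÷ 18.015 g/mol = 0.01732 mol
From the AgBr data: mol Br per gram of compound = (1.19 ÷ 187.772) ÷ 0.552 = 0.01148 mol/g, so in the 1.51 g combustion sample mol Br = 0.01734 mol
Divide by the smallest (0.008680 mol): C 1.000, H 1.995, Br 1.997

CH2Br2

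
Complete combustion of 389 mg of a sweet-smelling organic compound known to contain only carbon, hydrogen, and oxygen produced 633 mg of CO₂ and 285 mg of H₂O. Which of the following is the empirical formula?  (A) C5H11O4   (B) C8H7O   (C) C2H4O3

mol C = 0.633 g CO₂ ÷ 44.009 g/mol = 0.01438 mol
mol H = 2 × 0.285 g H₂O ÷ 18.015 g/mol = 0.03164 mol
mass O = 0.389 − (0.1728 + 0.03189) = 0.1843 g → mol O = 0.1843 ÷ 15.999 = 0.01152 mol
Divide by the smallest (0.01152 mol): C 1.248, H 2.746, O 1.000
Multiplying each by 4 gives whole numbers: C 4.99, H 10.98, O 4.00

(A) C5H11O4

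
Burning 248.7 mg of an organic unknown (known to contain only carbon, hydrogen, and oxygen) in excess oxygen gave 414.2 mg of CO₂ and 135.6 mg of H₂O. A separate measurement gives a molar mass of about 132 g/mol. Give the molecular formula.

C5H8O4

mol C = 0.4142 g CO₂ ÷ 44.009 g/mol = 0.0094117 mol
mol H = 2 × 0.1356 g H₂O ÷ 18.015 g/mol = 0.015054 mol
mass O = 0.2487 − (0.11304 + 0.015175) = 0.12048 g → mol O = 0.12048 ÷ 15.999 = 0.0075306 mol
Divide by the smallest (0.0075306 mol): C 1.250, H 1.999, O 1.000
Multiplying each by 4 gives whole numbers: C 5.00, H 8.00, O 4.00
Empirical formula: C5H8O4
Empirical-formula mass = 132.12 g/mol; 132 ÷ 132.12 ≈ 1, so the molecular formula is C5H8O4.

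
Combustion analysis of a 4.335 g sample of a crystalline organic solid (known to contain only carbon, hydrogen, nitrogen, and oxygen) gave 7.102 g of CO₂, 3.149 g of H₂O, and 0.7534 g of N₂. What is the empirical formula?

mol C = 7.102 g CO₂ ÷ 44.009 g/mol = 0.16138 mol
mol H = 2 × 3.149 g H₂O ÷ 18.015 g/mol = 0.34960 mol
mol N = 2 × 0.7534 g N₂ ÷ 28.014 g/mol = 0.053787 mol
mass O = 4.335 − (1.9383 + 0.35239 + 0.75340) = 1.2909 g → mol O = 1.2909 ÷ 15.999 = 0.080687 mol
Divide by the smallest (0.053787 mol): C 3.000, H 6.500, N 1.000, O 1.500
Multiplying each by 2 gives whole numbers: C 6.00, H 13.00, N 2.00, O 3.00

C6H13N2O3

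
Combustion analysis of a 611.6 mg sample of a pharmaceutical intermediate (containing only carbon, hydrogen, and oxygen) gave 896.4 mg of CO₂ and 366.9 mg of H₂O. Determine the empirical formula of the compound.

mol C = 0.8964 g CO₂ ÷ 44.009 g/mol = 0.020369 mol
mol H = 2 × 0.3669 g H₂O ÷ 18.015 g/mol = 0.040733 mol
mass O = 0.6116 − (0.24465 + 0.041059) = 0.32589 g → mol O = 0.32589 ÷ 15.999 = 0.020370 mol
Divide by the smallest (0.020369 mol): C 1.000, H 2.000, O 1.000

CH2O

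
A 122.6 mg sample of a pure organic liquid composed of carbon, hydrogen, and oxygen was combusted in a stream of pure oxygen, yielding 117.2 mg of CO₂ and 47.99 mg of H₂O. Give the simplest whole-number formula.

CH2O2

mol C = 0.1172 g CO₂ ÷ 44.009 g/mol = 0.0026631 mol
mol H = 2 × 0.04799 g H₂O ÷ 18.015 g/mol = 0.0053278 mol
mass O = 0.1226 − (0.031986 + 0.0053704) = 0.085243 g → mol O = 0.085243 ÷ 15.999 = 0.0053280 mol
Divide by the smallest (0.0026631 mol): C 1.000, H 2.001, O 2.001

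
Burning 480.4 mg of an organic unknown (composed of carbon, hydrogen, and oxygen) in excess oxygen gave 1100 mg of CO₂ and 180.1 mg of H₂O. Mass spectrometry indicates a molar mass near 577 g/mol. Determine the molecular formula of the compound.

C30H24O12

mol C = 1.100 g CO₂ ÷ 44.009 g/mol = 0.024995 mol
mol H = 2 × 0.1801 g H₂O ÷ 18.015 g/mol = 0.019994 mol
mass O = 0.4804 − (0.30021 + 0.020154) = 0.16003 g → mol O = 0.16003 ÷ 15.999 = 0.010003 mol
Divide by the smallest (0.010003 mol): C 2.499, H 1.999, O 1.000
Multiplying each by 2 gives whole numbers: C 5.00, H 4.00, O 2.00
Empirical formula: C5H4O2
Empirical-formula mass = 96.08 g/mol; 577 ÷ 96.08 ≈ 6, so the molecular formula is C30H24O12.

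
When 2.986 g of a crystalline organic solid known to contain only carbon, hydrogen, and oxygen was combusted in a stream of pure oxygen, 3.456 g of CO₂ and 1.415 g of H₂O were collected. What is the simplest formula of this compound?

C2H4O3

mol C = 3.456 g CO₂ ÷ 44.009 g/mol = 0.078529 mol
mol H = 2 × 1.415 g H₂O ÷ 18.015 g/mol = 0.15709 mol
mass O = 2.986 − (0.94322 + 0.15835) = 1.8844 g → mol O = 1.8844 ÷ 15.999 = 0.11778 mol
Divide by the smallest (0.078529 mol): C 1.000, H 2.000, O 1.500
Multiplying each by 2 gives whole numbers: C 2.00, H 4.00, O 3.00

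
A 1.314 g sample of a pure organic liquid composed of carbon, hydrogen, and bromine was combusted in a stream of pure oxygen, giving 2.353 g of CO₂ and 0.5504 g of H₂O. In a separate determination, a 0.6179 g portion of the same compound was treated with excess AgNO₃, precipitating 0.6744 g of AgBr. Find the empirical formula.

mol C = 2.353 g CO₂ ÷ 44.009 g/mol = 0.053466 mol
mol H = 2 × 0.5504 g H₂O ÷ 18.015 g/mol = 0.061105 mol
From the AgBr data: mol Br per gram of compound = (0.6744 ÷ 187.772) ÷ 0.6179 = 0.0058126 mol/g, so in the 1.314 g combustion sample mol Br = 0.0076377 mol
Divide by the smallest (0.0076377 mol): C 7.000, H 8.000, Br 1.000

C7H8Br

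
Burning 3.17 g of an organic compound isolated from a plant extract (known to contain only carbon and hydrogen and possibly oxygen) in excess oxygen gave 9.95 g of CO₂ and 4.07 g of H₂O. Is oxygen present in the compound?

mol C = 9.95 g CO₂ ÷ 44.009 g/mol = 0.2261 mol
mol H = 2 × 4.07 g H₂O ÷ 18.015 g/mol = 0.4518 mol
C and H together account for 3.171 g — essentially the entire 3.17 g sample — so the compound contains no oxygen.

no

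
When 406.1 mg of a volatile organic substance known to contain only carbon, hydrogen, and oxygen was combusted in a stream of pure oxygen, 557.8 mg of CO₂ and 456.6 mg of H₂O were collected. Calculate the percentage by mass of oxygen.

49.93%

mol C = 0.5578 g CO₂ ÷ 44.009 g/mol = 0.012675 mol
mol H = 2 × 0.4566 g H₂O ÷ 18.015 g/mol = 0.050691 mol
mass O = 0.4061 − (0.15224 + 0.051097) = 0.20277 g → mol O = 0.20277 ÷ 15.999 = 0.012674 mol
mass % O = 0.20277 g ÷ 0.4061 g × 100%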